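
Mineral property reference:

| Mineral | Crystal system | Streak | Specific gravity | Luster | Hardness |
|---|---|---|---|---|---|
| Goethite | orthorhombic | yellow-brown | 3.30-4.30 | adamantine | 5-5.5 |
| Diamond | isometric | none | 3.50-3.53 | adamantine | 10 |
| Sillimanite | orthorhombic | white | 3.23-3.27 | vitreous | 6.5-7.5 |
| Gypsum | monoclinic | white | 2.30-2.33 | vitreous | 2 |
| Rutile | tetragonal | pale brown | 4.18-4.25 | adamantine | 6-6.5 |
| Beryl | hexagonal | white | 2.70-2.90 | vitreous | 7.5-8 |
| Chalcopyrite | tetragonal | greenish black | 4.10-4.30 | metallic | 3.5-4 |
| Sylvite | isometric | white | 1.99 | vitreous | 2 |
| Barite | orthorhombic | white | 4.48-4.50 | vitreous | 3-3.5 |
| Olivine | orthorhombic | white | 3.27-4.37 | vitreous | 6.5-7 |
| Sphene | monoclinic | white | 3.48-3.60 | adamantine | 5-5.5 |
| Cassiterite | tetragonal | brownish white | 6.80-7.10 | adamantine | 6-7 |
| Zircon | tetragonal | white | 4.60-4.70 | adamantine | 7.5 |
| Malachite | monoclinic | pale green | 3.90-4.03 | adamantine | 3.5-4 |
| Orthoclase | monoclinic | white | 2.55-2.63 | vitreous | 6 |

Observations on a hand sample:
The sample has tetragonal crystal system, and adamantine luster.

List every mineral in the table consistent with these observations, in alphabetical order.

Cassiterite, Rutile, Zircon

Tetragonal crystal system: Rutile, Chalcopyrite, Cassiterite, Zircon remain.
Adamantine luster eliminates Chalcopyrite.
The minerals that satisfy all observations are Cassiterite, Rutile, Zircon.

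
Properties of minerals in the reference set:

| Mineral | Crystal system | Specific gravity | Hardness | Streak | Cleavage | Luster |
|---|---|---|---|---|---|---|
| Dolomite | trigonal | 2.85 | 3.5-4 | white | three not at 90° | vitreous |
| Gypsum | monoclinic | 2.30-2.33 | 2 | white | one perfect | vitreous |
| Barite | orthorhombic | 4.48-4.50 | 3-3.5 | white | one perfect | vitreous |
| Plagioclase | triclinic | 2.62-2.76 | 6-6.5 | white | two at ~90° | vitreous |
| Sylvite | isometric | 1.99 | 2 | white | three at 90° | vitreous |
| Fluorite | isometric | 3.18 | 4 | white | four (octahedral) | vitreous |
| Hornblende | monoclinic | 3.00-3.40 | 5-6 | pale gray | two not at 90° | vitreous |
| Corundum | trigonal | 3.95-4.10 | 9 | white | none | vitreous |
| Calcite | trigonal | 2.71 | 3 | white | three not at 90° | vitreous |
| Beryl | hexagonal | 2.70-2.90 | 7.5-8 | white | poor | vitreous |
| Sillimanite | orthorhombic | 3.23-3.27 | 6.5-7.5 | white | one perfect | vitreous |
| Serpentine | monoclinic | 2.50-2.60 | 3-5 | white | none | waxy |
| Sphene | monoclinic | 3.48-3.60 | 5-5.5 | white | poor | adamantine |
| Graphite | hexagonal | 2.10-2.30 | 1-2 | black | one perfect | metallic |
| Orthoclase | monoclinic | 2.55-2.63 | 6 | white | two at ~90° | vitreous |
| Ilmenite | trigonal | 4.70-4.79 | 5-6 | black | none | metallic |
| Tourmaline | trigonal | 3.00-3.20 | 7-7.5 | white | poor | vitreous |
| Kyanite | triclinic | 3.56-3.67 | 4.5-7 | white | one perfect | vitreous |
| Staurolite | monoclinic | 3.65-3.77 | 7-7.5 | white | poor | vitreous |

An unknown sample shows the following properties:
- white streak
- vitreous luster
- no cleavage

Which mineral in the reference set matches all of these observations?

Corundum

White streak eliminates Hornblende, Graphite, Ilmenite.
Vitreous luster excludes Serpentine, Sphene.
No cleavage: leaves Corundum.
The only mineral consistent with every observation is Corundum.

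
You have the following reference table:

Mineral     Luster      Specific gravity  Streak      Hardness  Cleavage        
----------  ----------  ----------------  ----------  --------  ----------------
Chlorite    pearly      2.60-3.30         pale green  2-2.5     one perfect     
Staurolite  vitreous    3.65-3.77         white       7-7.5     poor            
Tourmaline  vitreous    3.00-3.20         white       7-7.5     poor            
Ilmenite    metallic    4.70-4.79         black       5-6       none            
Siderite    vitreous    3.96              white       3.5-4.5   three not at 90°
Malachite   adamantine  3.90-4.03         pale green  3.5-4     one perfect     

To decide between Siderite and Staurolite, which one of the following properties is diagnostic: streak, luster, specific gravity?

Streak: both white — identical.
Luster: both vitreous — identical.
Specific gravity: Siderite 3.96, Staurolite 3.65-3.77 — these differ.
Only specific gravity differs between Siderite and Staurolite among the listed tests.

specific gravity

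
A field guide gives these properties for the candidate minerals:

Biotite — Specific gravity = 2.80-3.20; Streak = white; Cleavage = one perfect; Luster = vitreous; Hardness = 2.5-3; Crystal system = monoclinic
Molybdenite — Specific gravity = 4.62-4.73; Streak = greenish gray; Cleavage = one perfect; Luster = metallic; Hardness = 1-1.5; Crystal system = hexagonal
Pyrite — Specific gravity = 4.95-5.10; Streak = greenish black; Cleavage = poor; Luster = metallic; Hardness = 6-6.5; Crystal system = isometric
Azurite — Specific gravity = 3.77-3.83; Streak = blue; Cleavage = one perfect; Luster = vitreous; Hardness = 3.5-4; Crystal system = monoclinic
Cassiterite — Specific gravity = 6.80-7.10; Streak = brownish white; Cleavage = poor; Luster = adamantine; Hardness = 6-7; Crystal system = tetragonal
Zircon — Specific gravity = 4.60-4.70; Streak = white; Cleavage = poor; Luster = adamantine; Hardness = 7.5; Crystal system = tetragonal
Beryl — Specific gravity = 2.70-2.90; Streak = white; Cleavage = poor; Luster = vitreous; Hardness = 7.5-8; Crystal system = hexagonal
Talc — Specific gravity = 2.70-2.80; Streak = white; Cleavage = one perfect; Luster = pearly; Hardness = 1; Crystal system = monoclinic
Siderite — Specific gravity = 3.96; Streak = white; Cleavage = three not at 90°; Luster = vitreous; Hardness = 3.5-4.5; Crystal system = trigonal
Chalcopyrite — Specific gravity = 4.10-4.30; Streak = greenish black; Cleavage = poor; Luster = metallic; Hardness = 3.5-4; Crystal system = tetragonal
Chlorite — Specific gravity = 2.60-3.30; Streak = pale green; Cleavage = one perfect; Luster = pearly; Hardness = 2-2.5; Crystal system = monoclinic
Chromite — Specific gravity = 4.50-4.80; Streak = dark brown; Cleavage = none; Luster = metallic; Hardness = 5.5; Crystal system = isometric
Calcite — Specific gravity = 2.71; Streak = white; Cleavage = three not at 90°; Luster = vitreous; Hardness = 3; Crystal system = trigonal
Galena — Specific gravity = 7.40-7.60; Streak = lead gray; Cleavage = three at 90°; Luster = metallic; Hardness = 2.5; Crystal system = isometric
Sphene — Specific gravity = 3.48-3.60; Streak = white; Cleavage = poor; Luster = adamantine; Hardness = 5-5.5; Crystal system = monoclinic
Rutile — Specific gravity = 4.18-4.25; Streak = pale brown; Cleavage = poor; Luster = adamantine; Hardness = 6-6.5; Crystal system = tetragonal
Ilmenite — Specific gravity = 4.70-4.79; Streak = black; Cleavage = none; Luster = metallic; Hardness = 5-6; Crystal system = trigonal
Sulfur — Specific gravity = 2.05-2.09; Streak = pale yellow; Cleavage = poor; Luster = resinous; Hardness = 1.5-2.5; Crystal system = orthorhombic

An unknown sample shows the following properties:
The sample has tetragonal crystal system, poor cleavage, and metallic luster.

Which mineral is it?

Tetragonal crystal system: Cassiterite, Zircon, Chalcopyrite, Rutile remain.
Poor cleavage: all remaining candidates fit.
Metallic luster: narrows the field to Chalcopyrite.
Chalcopyrite is the sole remaining match.

Chalcopyrite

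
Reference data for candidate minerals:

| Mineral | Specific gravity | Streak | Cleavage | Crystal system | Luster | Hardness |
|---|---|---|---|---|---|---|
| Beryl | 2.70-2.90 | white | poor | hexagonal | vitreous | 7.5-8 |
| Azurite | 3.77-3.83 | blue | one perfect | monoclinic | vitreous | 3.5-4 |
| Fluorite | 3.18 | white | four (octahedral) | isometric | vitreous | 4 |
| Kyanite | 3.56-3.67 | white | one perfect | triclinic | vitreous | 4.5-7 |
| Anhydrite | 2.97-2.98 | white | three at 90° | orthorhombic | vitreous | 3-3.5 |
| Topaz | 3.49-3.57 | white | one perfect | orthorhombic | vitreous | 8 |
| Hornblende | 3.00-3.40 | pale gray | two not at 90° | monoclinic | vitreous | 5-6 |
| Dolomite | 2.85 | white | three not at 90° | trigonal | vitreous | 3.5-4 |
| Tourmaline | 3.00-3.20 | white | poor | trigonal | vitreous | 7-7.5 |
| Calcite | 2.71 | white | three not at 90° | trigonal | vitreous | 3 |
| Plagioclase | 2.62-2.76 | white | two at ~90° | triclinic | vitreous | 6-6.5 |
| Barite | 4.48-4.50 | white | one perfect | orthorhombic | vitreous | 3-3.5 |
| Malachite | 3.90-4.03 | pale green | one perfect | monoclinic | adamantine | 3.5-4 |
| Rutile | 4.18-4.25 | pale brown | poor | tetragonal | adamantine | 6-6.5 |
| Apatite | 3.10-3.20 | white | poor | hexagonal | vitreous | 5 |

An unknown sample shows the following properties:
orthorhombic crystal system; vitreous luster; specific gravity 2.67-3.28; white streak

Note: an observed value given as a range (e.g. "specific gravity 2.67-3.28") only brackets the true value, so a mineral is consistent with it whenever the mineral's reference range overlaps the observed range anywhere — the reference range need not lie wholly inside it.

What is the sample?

Orthorhombic crystal system: Anhydrite, Topaz, Barite remain.
Vitreous luster: all remaining candidates fit.
Specific gravity 2.67-3.28: narrows the field to Anhydrite.
White streak: no further eliminations.
Only Anhydrite satisfies all observations.

Anhydrite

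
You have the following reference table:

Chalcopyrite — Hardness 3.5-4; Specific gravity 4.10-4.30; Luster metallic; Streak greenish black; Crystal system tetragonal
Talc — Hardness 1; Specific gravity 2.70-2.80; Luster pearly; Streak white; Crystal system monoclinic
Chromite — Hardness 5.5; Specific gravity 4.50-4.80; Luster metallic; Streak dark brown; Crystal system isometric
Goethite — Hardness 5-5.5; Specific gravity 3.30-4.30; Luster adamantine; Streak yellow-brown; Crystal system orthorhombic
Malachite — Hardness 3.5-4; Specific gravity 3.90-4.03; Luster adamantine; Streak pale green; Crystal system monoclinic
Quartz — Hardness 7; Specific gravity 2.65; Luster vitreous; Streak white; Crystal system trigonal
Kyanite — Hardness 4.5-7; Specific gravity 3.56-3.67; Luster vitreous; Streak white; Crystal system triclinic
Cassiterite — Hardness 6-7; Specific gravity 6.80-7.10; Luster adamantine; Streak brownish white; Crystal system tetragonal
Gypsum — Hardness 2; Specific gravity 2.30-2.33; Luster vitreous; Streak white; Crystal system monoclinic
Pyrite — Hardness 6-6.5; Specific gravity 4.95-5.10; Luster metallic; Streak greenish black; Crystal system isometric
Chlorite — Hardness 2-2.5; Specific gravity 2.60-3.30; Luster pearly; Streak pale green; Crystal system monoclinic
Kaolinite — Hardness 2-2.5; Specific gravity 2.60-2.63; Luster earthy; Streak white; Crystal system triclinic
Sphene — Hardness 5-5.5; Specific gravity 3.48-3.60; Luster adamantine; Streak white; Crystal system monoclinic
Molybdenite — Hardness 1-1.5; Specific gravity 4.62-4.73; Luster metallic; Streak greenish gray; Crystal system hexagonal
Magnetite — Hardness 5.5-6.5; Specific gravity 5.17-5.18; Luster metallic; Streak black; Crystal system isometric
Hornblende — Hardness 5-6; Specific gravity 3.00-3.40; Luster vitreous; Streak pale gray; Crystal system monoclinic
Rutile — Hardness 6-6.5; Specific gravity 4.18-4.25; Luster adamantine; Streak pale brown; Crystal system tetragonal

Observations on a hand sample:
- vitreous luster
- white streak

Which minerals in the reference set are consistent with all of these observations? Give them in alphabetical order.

Gypsum, Kyanite, Quartz

Vitreous luster — Quartz, Kyanite, Gypsum, Hornblende remain.
White streak is inconsistent with Hornblende.
Consistent with every observation: Gypsum, Kyanite, Quartz.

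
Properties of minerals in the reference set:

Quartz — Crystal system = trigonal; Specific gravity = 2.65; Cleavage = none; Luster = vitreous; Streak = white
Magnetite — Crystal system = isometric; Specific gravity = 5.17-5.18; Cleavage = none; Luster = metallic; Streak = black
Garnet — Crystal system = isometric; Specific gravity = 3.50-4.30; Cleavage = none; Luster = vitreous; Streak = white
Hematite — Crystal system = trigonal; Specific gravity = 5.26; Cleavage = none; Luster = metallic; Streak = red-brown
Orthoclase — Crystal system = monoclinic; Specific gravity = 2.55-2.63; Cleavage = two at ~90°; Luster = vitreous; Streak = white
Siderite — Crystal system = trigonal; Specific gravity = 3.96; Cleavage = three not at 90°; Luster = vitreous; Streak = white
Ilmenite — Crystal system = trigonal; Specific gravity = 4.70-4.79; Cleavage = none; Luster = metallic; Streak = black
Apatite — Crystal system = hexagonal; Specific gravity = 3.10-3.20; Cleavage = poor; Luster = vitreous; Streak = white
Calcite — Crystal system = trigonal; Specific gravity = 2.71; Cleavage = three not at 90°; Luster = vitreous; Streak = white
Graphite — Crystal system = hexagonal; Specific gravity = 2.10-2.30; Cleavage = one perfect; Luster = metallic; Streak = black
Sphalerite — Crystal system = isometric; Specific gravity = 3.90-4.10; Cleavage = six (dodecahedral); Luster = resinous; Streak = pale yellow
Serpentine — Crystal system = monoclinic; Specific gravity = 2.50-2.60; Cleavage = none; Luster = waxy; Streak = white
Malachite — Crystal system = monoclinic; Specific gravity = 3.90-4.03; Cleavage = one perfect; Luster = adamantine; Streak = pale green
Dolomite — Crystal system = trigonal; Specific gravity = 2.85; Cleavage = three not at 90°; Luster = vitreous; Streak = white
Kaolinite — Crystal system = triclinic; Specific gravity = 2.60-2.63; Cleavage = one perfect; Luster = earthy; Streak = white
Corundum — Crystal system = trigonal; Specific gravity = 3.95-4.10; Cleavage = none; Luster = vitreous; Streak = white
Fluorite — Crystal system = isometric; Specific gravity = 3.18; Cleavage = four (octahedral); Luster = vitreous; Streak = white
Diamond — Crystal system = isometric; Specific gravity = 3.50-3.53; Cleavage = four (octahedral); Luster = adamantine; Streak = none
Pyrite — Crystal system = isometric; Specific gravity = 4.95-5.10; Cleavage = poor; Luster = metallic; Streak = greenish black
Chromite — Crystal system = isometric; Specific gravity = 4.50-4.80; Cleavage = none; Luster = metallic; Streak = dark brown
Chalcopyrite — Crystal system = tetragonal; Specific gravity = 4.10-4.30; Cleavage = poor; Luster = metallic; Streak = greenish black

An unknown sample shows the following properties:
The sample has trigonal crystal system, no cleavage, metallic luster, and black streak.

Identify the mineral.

Trigonal crystal system: only Quartz, Hematite, Siderite, Ilmenite, Calcite, Dolomite, Corundum remain.
No cleavage excludes Siderite, Calcite, Dolomite.
Metallic luster rules out Quartz, Corundum.
Black streak rules out Hematite.
Only Ilmenite satisfies all observations.

Ilmenite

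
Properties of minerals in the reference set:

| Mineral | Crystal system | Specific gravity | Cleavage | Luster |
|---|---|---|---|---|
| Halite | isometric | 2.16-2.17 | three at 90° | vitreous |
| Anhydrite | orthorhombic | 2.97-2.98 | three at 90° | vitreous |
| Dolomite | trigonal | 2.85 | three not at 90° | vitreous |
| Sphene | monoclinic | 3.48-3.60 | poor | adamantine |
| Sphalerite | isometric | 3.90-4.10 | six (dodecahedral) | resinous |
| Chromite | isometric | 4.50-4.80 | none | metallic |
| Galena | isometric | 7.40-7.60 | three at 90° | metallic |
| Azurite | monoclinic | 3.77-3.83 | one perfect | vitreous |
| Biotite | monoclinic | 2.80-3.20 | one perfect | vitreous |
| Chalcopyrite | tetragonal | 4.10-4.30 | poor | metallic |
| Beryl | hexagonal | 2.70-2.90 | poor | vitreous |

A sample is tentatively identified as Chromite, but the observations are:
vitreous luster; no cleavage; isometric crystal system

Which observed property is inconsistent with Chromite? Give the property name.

Vitreous luster: Chromite has metallic luster — does not match.
No cleavage: Chromite has cleavage none — agrees.
Isometric crystal system: Chromite has isometric system — agrees.
The luster is the one property that does not fit.

luster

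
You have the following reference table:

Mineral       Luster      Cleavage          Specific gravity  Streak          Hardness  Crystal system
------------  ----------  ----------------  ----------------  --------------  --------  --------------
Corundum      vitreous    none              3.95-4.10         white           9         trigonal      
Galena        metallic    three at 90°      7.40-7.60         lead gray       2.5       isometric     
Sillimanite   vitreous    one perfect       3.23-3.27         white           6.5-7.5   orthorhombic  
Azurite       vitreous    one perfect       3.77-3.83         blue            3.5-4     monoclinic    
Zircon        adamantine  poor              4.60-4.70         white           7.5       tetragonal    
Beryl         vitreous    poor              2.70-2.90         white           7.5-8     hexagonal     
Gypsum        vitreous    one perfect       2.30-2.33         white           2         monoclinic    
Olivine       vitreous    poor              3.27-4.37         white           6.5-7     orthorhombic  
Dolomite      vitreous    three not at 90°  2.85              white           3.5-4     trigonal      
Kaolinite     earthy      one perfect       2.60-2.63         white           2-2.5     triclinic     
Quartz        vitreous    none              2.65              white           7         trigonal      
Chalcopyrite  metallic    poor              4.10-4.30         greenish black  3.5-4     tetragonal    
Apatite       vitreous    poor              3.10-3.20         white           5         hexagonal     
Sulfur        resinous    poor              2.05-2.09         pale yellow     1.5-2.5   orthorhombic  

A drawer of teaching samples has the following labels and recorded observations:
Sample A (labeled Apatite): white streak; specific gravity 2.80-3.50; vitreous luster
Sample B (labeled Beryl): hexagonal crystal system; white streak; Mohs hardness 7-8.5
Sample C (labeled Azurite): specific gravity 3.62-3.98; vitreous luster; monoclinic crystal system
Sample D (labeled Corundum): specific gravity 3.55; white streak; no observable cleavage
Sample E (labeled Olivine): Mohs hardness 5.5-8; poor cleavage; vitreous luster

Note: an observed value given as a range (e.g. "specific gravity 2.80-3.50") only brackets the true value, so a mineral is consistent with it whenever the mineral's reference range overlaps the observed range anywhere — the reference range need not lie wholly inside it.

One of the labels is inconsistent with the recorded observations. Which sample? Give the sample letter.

Sample A: observations are consistent with Apatite.
Sample B: observations are consistent with Beryl.
Sample C: observations are consistent with Azurite.
Sample D: Corundum has SG 3.95-4.10, but the record shows specific gravity 3.55 — this label is wrong.
Sample E: observations are consistent with Olivine.
Sample D is the mislabeled one.

D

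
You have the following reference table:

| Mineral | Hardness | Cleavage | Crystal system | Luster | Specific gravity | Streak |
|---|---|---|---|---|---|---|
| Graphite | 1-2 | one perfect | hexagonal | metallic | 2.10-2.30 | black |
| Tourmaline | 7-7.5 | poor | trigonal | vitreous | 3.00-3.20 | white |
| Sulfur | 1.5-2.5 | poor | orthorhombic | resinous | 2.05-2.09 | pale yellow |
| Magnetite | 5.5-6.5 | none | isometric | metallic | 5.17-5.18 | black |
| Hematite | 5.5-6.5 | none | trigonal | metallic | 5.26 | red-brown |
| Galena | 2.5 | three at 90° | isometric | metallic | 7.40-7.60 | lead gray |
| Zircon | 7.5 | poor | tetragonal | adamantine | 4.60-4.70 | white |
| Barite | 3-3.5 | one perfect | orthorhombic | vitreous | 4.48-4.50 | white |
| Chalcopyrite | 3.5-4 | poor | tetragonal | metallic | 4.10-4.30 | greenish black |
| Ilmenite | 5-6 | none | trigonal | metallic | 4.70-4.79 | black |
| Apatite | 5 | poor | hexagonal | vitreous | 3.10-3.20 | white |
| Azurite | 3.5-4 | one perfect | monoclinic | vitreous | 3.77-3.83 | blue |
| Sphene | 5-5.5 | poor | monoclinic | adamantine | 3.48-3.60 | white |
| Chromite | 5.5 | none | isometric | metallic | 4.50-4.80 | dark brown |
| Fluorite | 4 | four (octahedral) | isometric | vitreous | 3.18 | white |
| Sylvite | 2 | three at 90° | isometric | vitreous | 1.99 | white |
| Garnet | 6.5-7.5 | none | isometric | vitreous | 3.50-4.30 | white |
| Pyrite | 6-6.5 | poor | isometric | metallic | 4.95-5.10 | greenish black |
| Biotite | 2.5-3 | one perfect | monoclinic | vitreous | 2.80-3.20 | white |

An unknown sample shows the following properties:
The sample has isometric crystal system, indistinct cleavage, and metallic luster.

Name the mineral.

Pyrite

Isometric crystal system: leaves Magnetite, Galena, Chromite, Fluorite, Sylvite, Garnet, Pyrite.
Indistinct cleavage: narrows the field to Pyrite.
Metallic luster: no further eliminations.
Only Pyrite satisfies all observations.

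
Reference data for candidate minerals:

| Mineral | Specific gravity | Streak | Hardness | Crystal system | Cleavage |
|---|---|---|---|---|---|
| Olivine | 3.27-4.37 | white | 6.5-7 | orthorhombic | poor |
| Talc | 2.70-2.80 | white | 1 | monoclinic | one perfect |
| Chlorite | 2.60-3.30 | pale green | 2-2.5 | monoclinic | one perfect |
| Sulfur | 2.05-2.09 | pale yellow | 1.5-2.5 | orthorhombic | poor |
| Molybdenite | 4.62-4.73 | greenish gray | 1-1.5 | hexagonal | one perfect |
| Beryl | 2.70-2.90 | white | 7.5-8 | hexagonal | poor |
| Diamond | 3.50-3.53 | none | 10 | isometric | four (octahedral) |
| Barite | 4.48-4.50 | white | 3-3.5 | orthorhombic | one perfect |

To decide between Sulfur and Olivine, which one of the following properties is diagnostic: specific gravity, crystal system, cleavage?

specific gravity

Specific gravity: Sulfur 2.05-2.09, Olivine 3.27-4.37 — these differ.
Crystal system: both orthorhombic — same for both.
Cleavage: both poor — same for both.
Of the listed properties, specific gravity is the one that separates them.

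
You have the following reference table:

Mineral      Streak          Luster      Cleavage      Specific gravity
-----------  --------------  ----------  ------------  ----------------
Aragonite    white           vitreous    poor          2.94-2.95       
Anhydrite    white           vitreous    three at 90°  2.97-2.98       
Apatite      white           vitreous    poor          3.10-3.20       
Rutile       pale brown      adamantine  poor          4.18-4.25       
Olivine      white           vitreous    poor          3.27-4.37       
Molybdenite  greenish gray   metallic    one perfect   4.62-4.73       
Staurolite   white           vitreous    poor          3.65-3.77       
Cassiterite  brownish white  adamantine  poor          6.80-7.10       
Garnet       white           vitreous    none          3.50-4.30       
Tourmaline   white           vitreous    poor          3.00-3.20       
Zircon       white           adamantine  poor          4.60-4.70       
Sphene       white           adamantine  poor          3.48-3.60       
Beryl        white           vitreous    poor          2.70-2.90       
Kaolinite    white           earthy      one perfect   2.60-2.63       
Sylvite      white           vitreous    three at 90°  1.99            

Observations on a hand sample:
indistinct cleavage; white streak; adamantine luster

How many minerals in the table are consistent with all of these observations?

Indistinct cleavage eliminates Anhydrite, Molybdenite, Garnet, Kaolinite, Sylvite.
White streak excludes Rutile, Cassiterite.
Adamantine luster — narrows the field to Zircon, Sphene.
The minerals that satisfy all observations are Sphene, Zircon.
That is 2 minerals.

2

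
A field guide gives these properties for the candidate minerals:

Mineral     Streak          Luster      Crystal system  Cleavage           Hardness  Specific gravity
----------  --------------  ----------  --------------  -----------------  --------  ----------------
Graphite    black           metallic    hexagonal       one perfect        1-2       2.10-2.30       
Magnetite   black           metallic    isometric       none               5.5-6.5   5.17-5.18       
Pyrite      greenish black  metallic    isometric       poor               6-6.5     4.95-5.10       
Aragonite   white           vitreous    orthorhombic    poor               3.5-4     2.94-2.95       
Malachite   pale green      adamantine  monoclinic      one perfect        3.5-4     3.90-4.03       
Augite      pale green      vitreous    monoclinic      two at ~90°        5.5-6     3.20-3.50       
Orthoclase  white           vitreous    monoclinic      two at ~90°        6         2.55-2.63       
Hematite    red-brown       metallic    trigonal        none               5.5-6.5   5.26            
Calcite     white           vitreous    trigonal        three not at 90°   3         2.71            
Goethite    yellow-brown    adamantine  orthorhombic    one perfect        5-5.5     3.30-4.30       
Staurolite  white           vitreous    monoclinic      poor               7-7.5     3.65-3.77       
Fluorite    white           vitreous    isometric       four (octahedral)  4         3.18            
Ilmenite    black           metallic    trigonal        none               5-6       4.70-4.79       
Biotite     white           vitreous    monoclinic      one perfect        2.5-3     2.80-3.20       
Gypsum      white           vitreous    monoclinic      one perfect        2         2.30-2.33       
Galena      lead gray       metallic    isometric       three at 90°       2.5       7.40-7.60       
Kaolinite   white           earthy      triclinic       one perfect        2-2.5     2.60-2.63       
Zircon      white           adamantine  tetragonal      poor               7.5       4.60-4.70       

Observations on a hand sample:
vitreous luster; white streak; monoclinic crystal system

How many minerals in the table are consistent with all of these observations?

4

Vitreous luster: leaves Aragonite, Augite, Orthoclase, Calcite, Staurolite, Fluorite, Biotite, Gypsum.
White streak eliminates Augite.
Monoclinic crystal system rules out Aragonite, Calcite, Fluorite.
Consistent with every observation: Biotite, Gypsum, Orthoclase, Staurolite.
That is 4 minerals.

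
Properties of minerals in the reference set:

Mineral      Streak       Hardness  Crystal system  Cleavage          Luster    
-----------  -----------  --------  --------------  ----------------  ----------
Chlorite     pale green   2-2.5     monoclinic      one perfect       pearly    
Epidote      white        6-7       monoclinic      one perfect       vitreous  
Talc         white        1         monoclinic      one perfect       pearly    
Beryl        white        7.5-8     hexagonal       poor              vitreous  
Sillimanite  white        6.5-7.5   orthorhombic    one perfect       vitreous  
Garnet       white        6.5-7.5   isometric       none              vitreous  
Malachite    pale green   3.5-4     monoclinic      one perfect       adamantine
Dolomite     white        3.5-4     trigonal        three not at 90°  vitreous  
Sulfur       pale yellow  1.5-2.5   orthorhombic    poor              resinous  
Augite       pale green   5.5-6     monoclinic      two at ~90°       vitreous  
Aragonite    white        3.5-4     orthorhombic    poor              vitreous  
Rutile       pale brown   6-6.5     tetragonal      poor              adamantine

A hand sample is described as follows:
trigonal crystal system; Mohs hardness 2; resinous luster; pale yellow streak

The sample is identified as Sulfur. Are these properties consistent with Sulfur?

Inconsistent

Trigonal crystal system — Sulfur has orthorhombic system; a mismatch.
Mohs hardness 2 — fits Sulfur (hardness 1.5-2.5).
Resinous luster — fits Sulfur (resinous luster).
Pale yellow streak — fits Sulfur (pale yellow streak).
The crystal system observation rules out Sulfur.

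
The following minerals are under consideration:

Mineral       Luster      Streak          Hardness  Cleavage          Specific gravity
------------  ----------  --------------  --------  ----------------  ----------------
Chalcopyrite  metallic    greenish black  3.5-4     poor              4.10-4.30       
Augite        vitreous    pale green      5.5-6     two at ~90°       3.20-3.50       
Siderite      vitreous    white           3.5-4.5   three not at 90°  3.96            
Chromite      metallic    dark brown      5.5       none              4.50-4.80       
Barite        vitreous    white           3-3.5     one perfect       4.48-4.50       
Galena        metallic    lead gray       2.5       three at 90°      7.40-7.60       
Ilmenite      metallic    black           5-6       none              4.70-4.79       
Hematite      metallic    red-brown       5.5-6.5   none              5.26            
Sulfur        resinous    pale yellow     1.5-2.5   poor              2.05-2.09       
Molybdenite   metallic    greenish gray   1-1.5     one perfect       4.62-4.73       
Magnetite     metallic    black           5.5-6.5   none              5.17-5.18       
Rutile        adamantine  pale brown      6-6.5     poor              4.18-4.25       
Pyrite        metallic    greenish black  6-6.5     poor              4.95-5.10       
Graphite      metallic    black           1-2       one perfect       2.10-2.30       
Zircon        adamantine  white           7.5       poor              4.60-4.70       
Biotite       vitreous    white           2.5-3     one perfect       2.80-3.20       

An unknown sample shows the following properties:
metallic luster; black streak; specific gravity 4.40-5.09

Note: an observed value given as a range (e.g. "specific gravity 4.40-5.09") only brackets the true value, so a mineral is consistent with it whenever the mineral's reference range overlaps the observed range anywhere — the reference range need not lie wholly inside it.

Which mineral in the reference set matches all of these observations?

Metallic luster: leaves Chalcopyrite, Chromite, Galena, Ilmenite, Hematite, Molybdenite, Magnetite, Pyrite, Graphite.
Black streak: leaves Ilmenite, Magnetite, Graphite.
Specific gravity 4.40-5.09: only Ilmenite remains.
The only mineral consistent with every observation is Ilmenite.

Ilmenite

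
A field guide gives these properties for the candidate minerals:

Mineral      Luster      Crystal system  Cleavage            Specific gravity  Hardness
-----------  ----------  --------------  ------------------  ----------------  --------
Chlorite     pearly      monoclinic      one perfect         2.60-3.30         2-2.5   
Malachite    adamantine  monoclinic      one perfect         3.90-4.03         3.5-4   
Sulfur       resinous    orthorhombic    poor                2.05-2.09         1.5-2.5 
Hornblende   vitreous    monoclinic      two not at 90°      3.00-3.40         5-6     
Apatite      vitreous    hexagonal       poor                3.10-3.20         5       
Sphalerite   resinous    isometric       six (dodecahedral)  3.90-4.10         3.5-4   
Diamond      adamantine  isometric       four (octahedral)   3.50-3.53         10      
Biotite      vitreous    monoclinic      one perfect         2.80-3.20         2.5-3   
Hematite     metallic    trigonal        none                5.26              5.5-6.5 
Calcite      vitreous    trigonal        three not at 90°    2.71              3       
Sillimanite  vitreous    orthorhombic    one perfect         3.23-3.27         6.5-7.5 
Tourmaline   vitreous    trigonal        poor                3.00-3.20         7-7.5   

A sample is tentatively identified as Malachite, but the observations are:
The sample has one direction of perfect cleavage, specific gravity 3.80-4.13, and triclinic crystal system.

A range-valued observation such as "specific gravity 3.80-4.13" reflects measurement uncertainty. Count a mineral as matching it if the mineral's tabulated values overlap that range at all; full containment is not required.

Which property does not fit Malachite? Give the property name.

One direction of perfect cleavage: Malachite has cleavage one perfect — consistent.
Specific gravity 3.80-4.13: Malachite has SG 3.90-4.03 — consistent.
Triclinic crystal system: Malachite has monoclinic system — does not match.
Everything matches except the crystal system.

crystal system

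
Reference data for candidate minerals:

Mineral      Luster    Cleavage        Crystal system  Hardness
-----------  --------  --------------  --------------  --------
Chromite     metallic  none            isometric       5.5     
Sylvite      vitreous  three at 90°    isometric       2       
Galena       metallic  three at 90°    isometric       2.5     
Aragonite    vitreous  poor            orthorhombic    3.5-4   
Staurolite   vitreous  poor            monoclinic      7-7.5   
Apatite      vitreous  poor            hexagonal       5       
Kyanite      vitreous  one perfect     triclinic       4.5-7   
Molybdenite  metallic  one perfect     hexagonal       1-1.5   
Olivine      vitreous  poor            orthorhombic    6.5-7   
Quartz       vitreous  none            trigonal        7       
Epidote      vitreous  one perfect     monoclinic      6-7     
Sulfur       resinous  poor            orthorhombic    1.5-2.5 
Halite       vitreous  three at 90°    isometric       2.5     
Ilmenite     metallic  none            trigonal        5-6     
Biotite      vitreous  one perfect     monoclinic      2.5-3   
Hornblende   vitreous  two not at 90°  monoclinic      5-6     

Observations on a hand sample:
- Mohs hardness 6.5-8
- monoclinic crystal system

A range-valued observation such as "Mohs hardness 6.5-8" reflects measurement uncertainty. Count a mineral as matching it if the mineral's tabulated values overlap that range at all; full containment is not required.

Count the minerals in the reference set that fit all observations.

2

Mohs hardness 6.5-8: Staurolite, Kyanite, Olivine, Quartz, Epidote remain.
Monoclinic crystal system: Staurolite, Epidote remain.
Remaining candidates: Epidote, Staurolite.
That is 2 minerals.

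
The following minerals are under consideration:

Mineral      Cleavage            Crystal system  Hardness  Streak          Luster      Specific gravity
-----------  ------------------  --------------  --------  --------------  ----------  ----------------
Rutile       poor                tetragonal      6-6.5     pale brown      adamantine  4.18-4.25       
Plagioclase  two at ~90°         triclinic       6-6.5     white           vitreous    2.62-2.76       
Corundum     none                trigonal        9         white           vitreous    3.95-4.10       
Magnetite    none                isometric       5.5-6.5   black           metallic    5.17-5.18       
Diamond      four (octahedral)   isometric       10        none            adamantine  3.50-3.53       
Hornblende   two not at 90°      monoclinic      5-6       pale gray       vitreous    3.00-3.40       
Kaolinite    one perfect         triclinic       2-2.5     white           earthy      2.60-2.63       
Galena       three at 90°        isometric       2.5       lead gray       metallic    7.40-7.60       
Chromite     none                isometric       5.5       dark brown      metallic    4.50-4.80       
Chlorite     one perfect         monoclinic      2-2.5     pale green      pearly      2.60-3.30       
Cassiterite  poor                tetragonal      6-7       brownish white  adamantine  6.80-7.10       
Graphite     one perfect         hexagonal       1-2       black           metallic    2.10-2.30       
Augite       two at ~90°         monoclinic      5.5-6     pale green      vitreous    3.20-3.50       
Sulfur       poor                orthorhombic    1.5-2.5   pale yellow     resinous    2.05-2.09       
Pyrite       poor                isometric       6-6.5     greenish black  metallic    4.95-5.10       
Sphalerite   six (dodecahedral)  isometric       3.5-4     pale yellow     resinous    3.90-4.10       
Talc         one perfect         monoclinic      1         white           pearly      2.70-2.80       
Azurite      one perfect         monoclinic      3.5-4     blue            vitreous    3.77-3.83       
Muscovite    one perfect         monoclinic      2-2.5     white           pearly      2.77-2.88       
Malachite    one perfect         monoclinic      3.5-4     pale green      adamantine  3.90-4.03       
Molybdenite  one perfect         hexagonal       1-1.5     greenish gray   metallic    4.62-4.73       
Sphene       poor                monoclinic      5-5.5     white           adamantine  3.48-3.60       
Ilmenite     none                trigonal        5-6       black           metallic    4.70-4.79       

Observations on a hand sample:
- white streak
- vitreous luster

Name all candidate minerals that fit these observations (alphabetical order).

Corundum, Plagioclase

White streak — Plagioclase, Corundum, Kaolinite, Talc, Muscovite, Sphene remain.
Vitreous luster — only Plagioclase, Corundum remain.
Consistent with every observation: Corundum, Plagioclase.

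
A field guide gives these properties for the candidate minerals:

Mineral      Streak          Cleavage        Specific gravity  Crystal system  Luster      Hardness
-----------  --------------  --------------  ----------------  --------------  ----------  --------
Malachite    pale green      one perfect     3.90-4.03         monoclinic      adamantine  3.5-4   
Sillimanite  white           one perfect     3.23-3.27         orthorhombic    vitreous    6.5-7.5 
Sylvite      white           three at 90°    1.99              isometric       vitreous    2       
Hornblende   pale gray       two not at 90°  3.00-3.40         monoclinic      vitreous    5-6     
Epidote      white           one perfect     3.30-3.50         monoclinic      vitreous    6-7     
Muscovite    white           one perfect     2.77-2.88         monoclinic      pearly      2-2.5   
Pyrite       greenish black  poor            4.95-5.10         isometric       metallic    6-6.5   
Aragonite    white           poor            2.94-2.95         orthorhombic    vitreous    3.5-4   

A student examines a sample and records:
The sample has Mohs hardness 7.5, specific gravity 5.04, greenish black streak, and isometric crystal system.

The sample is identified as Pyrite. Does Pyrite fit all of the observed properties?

Mohs hardness 7.5 — Pyrite has hardness 6-6.5; inconsistent.
Specific gravity 5.04 — fits Pyrite (SG 4.95-5.10).
Greenish black streak — fits Pyrite (greenish black streak).
Isometric crystal system — fits Pyrite (isometric system).
Pyrite is excluded by the hardness.

No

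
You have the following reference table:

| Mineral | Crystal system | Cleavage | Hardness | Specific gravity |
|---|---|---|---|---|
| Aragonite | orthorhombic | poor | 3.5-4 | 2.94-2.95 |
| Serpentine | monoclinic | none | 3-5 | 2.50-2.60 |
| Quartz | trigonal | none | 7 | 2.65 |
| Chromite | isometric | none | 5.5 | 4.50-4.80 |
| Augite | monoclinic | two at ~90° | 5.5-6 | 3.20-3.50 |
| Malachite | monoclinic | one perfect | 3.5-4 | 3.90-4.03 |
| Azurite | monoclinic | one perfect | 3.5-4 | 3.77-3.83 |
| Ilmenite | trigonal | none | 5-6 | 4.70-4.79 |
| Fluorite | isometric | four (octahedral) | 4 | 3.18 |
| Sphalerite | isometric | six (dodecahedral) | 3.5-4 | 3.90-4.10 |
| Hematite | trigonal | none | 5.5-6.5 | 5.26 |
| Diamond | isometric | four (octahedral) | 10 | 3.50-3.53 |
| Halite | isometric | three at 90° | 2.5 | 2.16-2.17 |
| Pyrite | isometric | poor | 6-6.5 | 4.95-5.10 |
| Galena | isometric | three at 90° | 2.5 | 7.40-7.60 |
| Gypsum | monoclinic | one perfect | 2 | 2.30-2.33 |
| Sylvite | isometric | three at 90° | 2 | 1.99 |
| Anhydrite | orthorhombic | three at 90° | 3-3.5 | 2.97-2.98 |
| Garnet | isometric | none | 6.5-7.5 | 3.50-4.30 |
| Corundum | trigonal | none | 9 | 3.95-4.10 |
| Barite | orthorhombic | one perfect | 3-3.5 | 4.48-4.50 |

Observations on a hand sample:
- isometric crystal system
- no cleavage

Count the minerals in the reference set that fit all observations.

Isometric crystal system: only Chromite, Fluorite, Sphalerite, Diamond, Halite, Pyrite, Galena, Sylvite, Garnet remain.
No cleavage: Chromite, Garnet remain.
Consistent with every observation: Chromite, Garnet.
That is 2 minerals.

2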